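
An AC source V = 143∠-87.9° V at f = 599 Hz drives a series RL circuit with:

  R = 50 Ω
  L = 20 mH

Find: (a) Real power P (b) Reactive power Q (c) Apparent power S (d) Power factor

Step 1 — Angular frequency: ω = 2π·f = 2π·599 = 3764 rad/s.
Step 2 — Component impedances:
  R: Z = R = 50 Ω
  L: Z = jωL = j·3764·0.02 = 0 + j75.27 Ω
Step 3 — Series combination: Z_total = R + L = 50 + j75.27 Ω = 90.37∠56.4° Ω.
Step 4 — Source phasor: V = 143∠-87.9° V = 5.24 - j142.9 V.
Step 5 — Current: I = V / Z = -1.285 - j0.9233 A = 1.582∠-144.3° A.
Step 6 — Complex power: S = V·I* = 125.2 + j188.5 VA.
Step 7 — Real power: P = Re(S) = 125.2 W.
Step 8 — Reactive power: Q = Im(S) = 188.5 VAR.
Step 9 — Apparent power: |S| = 226.3 VA.
Step 10 — Power factor: PF = P/|S| = 0.5533 (lagging).

(a) P = 125.2 W  (b) Q = 188.5 VAR  (c) S = 226.3 VA  (d) PF = 0.5533 (lagging)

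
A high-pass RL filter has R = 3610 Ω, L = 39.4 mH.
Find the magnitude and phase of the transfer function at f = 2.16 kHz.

Step 1 — Angular frequency: ω = 2π·2160 = 1.357e+04 rad/s.
Step 2 — Transfer function: H(jω) = jωL/(R + jωL).
Step 3 — Numerator jωL = j·534.7; denominator R + jωL = 3610 + j534.7.
Step 4 — H = 0.02147 + j0.1449.
Step 5 — Magnitude: |H| = 0.1465 (-16.7 dB); phase: φ = 81.6°.

|H| = 0.1465 (-16.7 dB), φ = 81.6°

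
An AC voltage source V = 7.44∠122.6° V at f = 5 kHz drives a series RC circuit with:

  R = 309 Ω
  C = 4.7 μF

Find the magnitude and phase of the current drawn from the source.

Step 1 — Angular frequency: ω = 2π·f = 2π·5000 = 3.142e+04 rad/s.
Step 2 — Component impedances:
  R: Z = R = 309 Ω
  C: Z = 1/(jωC) = -j/(ω·C) = 0 - j6.773 Ω
Step 3 — Series combination: Z_total = R + C = 309 - j6.773 Ω = 309.1∠-1.3° Ω.
Step 4 — Source phasor: V = 7.44∠122.6° V = -4.008 + j6.268 V.
Step 5 — Ohm's law: I = V / Z_total = (-4.008 + j6.268) / (309 - j6.773) = -0.01341 + j0.01999 A.
Step 6 — Convert to polar: |I| = 0.02407 A, ∠I = 123.9°.

I = 0.02407∠123.9° A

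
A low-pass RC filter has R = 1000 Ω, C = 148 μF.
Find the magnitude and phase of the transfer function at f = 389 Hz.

Step 1 — Angular frequency: ω = 2π·389 = 2444 rad/s.
Step 2 — Transfer function: H(jω) = 1/(1 + jωRC).
Step 3 — Denominator: 1 + jωRC = 1 + j·2444·1000·0.000148 = 1 + j361.7.
Step 4 — H = 7.642e-06 - j0.002764.
Step 5 — Magnitude: |H| = 0.002764 (-51.2 dB); phase: φ = -89.8°.

|H| = 0.002764 (-51.2 dB), φ = -89.8°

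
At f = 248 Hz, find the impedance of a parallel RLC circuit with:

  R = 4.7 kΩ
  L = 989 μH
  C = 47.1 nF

Step 1 — Angular frequency: ω = 2π·f = 2π·248 = 1558 rad/s.
Step 2 — Component impedances:
  R: Z = R = 4700 Ω
  L: Z = jωL = j·1558·0.000989 = 0 + j1.541 Ω
  C: Z = 1/(jωC) = -j/(ω·C) = 0 - j1.363e+04 Ω
Step 3 — Parallel combination: 1/Z_total = 1/R + 1/L + 1/C; Z_total = 0.0005054 + j1.541 Ω = 1.541∠90.0° Ω.

Z = 0.0005054 + j1.541 Ω = 1.541∠90.0° Ω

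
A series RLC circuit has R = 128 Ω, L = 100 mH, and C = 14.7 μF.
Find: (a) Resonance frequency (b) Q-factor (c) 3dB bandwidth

Step 1 — Resonance: ω₀ = 1/√(LC) = 1/√(0.1·1.47e-05) = 824.8 rad/s.
Step 2 — f₀ = ω₀/(2π) = 131.3 Hz.
Step 3 — Series Q: Q = ω₀L/R = 824.8·0.1/128 = 0.6444.
Step 4 — Bandwidth: Δω = ω₀/Q = 1280 rad/s; BW = Δω/(2π) = 203.7 Hz.

(a) f₀ = 131.3 Hz  (b) Q = 0.6444  (c) BW = 203.7 Hz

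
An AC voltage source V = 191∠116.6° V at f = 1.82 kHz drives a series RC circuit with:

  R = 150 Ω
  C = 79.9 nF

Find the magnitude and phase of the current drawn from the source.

Step 1 — Angular frequency: ω = 2π·f = 2π·1820 = 1.144e+04 rad/s.
Step 2 — Component impedances:
  R: Z = R = 150 Ω
  C: Z = 1/(jωC) = -j/(ω·C) = 0 - j1094 Ω
Step 3 — Series combination: Z_total = R + C = 150 - j1094 Ω = 1105∠-82.2° Ω.
Step 4 — Source phasor: V = 191∠116.6° V = -85.52 + j170.8 V.
Step 5 — Ohm's law: I = V / Z_total = (-85.52 + j170.8) / (150 - j1094) = -0.1637 - j0.05571 A.
Step 6 — Convert to polar: |I| = 0.1729 A, ∠I = -161.2°.

I = 0.1729∠-161.2° A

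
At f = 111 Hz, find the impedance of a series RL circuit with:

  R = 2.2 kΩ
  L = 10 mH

Step 1 — Angular frequency: ω = 2π·f = 2π·111 = 697.4 rad/s.
Step 2 — Component impedances:
  R: Z = R = 2200 Ω
  L: Z = jωL = j·697.4·0.01 = 0 + j6.974 Ω
Step 3 — Series combination: Z_total = R + L = 2200 + j6.974 Ω = 2200∠0.2° Ω.

Z = 2200 + j6.974 Ω = 2200∠0.2° Ω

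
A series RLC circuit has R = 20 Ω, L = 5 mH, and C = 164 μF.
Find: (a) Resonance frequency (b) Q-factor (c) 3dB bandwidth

Step 1 — Resonance: ω₀ = 1/√(LC) = 1/√(0.005·0.000164) = 1104 rad/s.
Step 2 — f₀ = ω₀/(2π) = 175.8 Hz.
Step 3 — Series Q: Q = ω₀L/R = 1104·0.005/20 = 0.2761.
Step 4 — Bandwidth: Δω = ω₀/Q = 4000 rad/s; BW = Δω/(2π) = 636.6 Hz.

(a) f₀ = 175.8 Hz  (b) Q = 0.2761  (c) BW = 636.6 Hz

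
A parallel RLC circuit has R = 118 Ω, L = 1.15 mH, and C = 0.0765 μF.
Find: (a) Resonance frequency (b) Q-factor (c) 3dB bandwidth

Step 1 — Resonance: ω₀ = 1/√(LC) = 1/√(0.00115·7.65e-08) = 1.066e+05 rad/s.
Step 2 — f₀ = ω₀/(2π) = 1.697e+04 Hz.
Step 3 — Parallel Q: Q = R/(ω₀L) = 118/(1.066e+05·0.00115) = 0.9624.
Step 4 — Bandwidth: Δω = ω₀/Q = 1.108e+05 rad/s; BW = Δω/(2π) = 1.763e+04 Hz.

(a) f₀ = 1.697e+04 Hz  (b) Q = 0.9624  (c) BW = 1.763e+04 Hz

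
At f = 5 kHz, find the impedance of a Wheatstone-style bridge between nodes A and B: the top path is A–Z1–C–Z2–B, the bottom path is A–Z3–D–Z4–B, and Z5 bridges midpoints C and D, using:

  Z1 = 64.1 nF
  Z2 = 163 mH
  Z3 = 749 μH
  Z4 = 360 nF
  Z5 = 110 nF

Step 1 — Angular frequency: ω = 2π·f = 2π·5000 = 3.142e+04 rad/s.
Step 2 — Component impedances:
  Z1: Z = 1/(jωC) = -j/(ω·C) = 0 - j496.6 Ω
  Z2: Z = jωL = j·3.142e+04·0.163 = 0 + j5121 Ω
  Z3: Z = jωL = j·3.142e+04·0.000749 = 0 + j23.53 Ω
  Z4: Z = 1/(jωC) = -j/(ω·C) = 0 - j88.42 Ω
  Z5: Z = 1/(jωC) = -j/(ω·C) = 0 - j289.4 Ω
Step 3 — Bridge requires nodal analysis (the Z5 bridge couples midpoints C and D, so the two paths cannot be reduced to a simple series/parallel combination). Setting node B to ground and injecting 1 A at node A, the 3-node admittance system at A, C, D solves to V_A = Z_AB = 0 - j65.46 Ω = 65.46∠-90.0° Ω.

Z = 0 - j65.46 Ω = 65.46∠-90.0° Ω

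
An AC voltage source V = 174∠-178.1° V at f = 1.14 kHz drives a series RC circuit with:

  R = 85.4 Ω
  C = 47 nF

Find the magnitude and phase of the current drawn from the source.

Step 1 — Angular frequency: ω = 2π·f = 2π·1140 = 7163 rad/s.
Step 2 — Component impedances:
  R: Z = R = 85.4 Ω
  C: Z = 1/(jωC) = -j/(ω·C) = 0 - j2970 Ω
Step 3 — Series combination: Z_total = R + C = 85.4 - j2970 Ω = 2972∠-88.4° Ω.
Step 4 — Source phasor: V = 174∠-178.1° V = -173.9 - j5.769 V.
Step 5 — Ohm's law: I = V / Z_total = (-173.9 - j5.769) / (85.4 - j2970) = 0.0002587 - j0.05855 A.
Step 6 — Convert to polar: |I| = 0.05855 A, ∠I = -89.7°.

I = 0.05855∠-89.7° A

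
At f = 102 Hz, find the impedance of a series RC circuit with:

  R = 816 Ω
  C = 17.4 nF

Step 1 — Angular frequency: ω = 2π·f = 2π·102 = 640.9 rad/s.
Step 2 — Component impedances:
  R: Z = R = 816 Ω
  C: Z = 1/(jωC) = -j/(ω·C) = 0 - j8.967e+04 Ω
Step 3 — Series combination: Z_total = R + C = 816 - j8.967e+04 Ω = 8.968e+04∠-89.5° Ω.

Z = 816 - j8.967e+04 Ω = 8.968e+04∠-89.5° Ω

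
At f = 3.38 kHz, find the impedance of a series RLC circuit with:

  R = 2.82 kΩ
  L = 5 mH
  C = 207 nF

Step 1 — Angular frequency: ω = 2π·f = 2π·3380 = 2.124e+04 rad/s.
Step 2 — Component impedances:
  R: Z = R = 2820 Ω
  L: Z = jωL = j·2.124e+04·0.005 = 0 + j106.2 Ω
  C: Z = 1/(jωC) = -j/(ω·C) = 0 - j227.5 Ω
Step 3 — Series combination: Z_total = R + L + C = 2820 - j121.3 Ω = 2823∠-2.5° Ω.

Z = 2820 - j121.3 Ω = 2823∠-2.5° Ω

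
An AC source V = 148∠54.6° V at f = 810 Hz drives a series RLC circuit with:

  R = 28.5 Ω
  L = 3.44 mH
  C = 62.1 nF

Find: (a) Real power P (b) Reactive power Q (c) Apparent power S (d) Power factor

Step 1 — Angular frequency: ω = 2π·f = 2π·810 = 5089 rad/s.
Step 2 — Component impedances:
  R: Z = R = 28.5 Ω
  L: Z = jωL = j·5089·0.00344 = 0 + j17.51 Ω
  C: Z = 1/(jωC) = -j/(ω·C) = 0 - j3164 Ω
Step 3 — Series combination: Z_total = R + L + C = 28.5 - j3147 Ω = 3147∠-89.5° Ω.
Step 4 — Source phasor: V = 148∠54.6° V = 85.73 + j120.6 V.
Step 5 — Current: I = V / Z = -0.03809 + j0.02759 A = 0.04703∠144.1° A.
Step 6 — Complex power: S = V·I* = 0.06305 - j6.961 VA.
Step 7 — Real power: P = Re(S) = 0.06305 W.
Step 8 — Reactive power: Q = Im(S) = -6.961 VAR.
Step 9 — Apparent power: |S| = 6.961 VA.
Step 10 — Power factor: PF = P/|S| = 0.009057 (leading).

(a) P = 0.06305 W  (b) Q = -6.961 VAR  (c) S = 6.961 VA  (d) PF = 0.009057 (leading)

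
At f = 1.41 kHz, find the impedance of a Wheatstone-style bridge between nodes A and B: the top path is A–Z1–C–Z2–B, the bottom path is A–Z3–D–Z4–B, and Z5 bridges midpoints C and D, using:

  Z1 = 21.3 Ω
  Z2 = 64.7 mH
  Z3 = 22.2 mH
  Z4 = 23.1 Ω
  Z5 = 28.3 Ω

Step 1 — Angular frequency: ω = 2π·f = 2π·1410 = 8859 rad/s.
Step 2 — Component impedances:
  Z1: Z = R = 21.3 Ω
  Z2: Z = jωL = j·8859·0.0647 = 0 + j573.2 Ω
  Z3: Z = jωL = j·8859·0.0222 = 0 + j196.7 Ω
  Z4: Z = R = 23.1 Ω
  Z5: Z = R = 28.3 Ω
Step 3 — Bridge requires nodal analysis (the Z5 bridge couples midpoints C and D, so the two paths cannot be reduced to a simple series/parallel combination). Setting node B to ground and injecting 1 A at node A, the 3-node admittance system at A, C, D solves to V_A = Z_AB = 68.22 + j15.83 Ω = 70.04∠13.1° Ω.

Z = 68.22 + j15.83 Ω = 70.04∠13.1° Ω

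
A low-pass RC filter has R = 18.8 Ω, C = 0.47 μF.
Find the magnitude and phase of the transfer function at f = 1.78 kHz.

Step 1 — Angular frequency: ω = 2π·1780 = 1.118e+04 rad/s.
Step 2 — Transfer function: H(jω) = 1/(1 + jωRC).
Step 3 — Denominator: 1 + jωRC = 1 + j·1.118e+04·18.8·4.7e-07 = 1 + j0.09882.
Step 4 — H = 0.9903 - j0.09787.
Step 5 — Magnitude: |H| = 0.9952 (-0.0 dB); phase: φ = -5.6°.

|H| = 0.9952 (-0.0 dB), φ = -5.6°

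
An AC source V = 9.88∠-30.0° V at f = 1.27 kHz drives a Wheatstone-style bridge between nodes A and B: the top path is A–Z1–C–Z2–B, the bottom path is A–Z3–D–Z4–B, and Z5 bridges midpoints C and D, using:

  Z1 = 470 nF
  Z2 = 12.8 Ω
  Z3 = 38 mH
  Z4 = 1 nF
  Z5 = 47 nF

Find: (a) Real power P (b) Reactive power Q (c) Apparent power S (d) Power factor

Step 1 — Angular frequency: ω = 2π·f = 2π·1270 = 7980 rad/s.
Step 2 — Component impedances:
  Z1: Z = 1/(jωC) = -j/(ω·C) = 0 - j266.6 Ω
  Z2: Z = R = 12.8 Ω
  Z3: Z = jωL = j·7980·0.038 = 0 + j303.2 Ω
  Z4: Z = 1/(jωC) = -j/(ω·C) = 0 - j1.253e+05 Ω
  Z5: Z = 1/(jωC) = -j/(ω·C) = 0 - j2666 Ω
Step 3 — Bridge requires nodal analysis (the Z5 bridge couples midpoints C and D, so the two paths cannot be reduced to a simple series/parallel combination). Setting node B to ground and injecting 1 A at node A, the 3-node admittance system at A, C, D solves to V_A = Z_AB = 12.74 - j239 Ω = 239.4∠-86.9° Ω.
Step 4 — Source phasor: V = 9.88∠-30.0° V = 8.556 - j4.94 V.
Step 5 — Current: I = V / Z = 0.02251 + j0.0346 A = 0.04128∠56.9° A.
Step 6 — Complex power: S = V·I* = 0.02171 - j0.4072 VA.
Step 7 — Real power: P = Re(S) = 0.02171 W.
Step 8 — Reactive power: Q = Im(S) = -0.4072 VAR.
Step 9 — Apparent power: |S| = 0.4078 VA.
Step 10 — Power factor: PF = P/|S| = 0.05325 (leading).

(a) P = 0.02171 W  (b) Q = -0.4072 VAR  (c) S = 0.4078 VA  (d) PF = 0.05325 (leading)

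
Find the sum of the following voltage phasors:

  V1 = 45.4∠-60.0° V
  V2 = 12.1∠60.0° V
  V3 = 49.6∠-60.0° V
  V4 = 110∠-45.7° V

Step 1 — Convert each phasor to rectangular form:
  V1 = 45.4·(cos(-60.0°) + j·sin(-60.0°)) = 22.7 - j39.32 V
  V2 = 12.1·(cos(60.0°) + j·sin(60.0°)) = 6.05 + j10.48 V
  V3 = 49.6·(cos(-60.0°) + j·sin(-60.0°)) = 24.8 - j42.95 V
  V4 = 110·(cos(-45.7°) + j·sin(-45.7°)) = 76.83 - j78.73 V
Step 2 — Sum components: V_total = 130.4 - j150.5 V.
Step 3 — Convert to polar: |V_total| = 199.1 V, ∠V_total = -49.1°.

V_total = 199.1∠-49.1° V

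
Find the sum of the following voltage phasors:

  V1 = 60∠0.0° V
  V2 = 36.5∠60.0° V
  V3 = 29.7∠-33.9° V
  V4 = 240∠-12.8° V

Step 1 — Convert each phasor to rectangular form:
  V1 = 60·(cos(0.0°) + j·sin(0.0°)) = 60 V
  V2 = 36.5·(cos(60.0°) + j·sin(60.0°)) = 18.25 + j31.61 V
  V3 = 29.7·(cos(-33.9°) + j·sin(-33.9°)) = 24.65 - j16.57 V
  V4 = 240·(cos(-12.8°) + j·sin(-12.8°)) = 234 - j53.17 V
Step 2 — Sum components: V_total = 336.9 - j38.13 V.
Step 3 — Convert to polar: |V_total| = 339.1 V, ∠V_total = -6.5°.

V_total = 339.1∠-6.5° V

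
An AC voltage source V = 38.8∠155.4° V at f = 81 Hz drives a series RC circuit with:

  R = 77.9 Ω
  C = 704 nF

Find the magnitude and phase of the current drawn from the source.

Step 1 — Angular frequency: ω = 2π·f = 2π·81 = 508.9 rad/s.
Step 2 — Component impedances:
  R: Z = R = 77.9 Ω
  C: Z = 1/(jωC) = -j/(ω·C) = 0 - j2791 Ω
Step 3 — Series combination: Z_total = R + C = 77.9 - j2791 Ω = 2792∠-88.4° Ω.
Step 4 — Source phasor: V = 38.8∠155.4° V = -35.28 + j16.15 V.
Step 5 — Ohm's law: I = V / Z_total = (-35.28 + j16.15) / (77.9 - j2791) = -0.006135 - j0.01247 A.
Step 6 — Convert to polar: |I| = 0.0139 A, ∠I = -116.2°.

I = 0.0139∠-116.2° A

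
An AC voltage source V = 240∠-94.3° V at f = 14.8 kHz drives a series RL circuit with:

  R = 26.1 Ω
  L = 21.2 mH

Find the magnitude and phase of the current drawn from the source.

Step 1 — Angular frequency: ω = 2π·f = 2π·1.48e+04 = 9.299e+04 rad/s.
Step 2 — Component impedances:
  R: Z = R = 26.1 Ω
  L: Z = jωL = j·9.299e+04·0.0212 = 0 + j1971 Ω
Step 3 — Series combination: Z_total = R + L = 26.1 + j1971 Ω = 1972∠89.2° Ω.
Step 4 — Source phasor: V = 240∠-94.3° V = -17.99 - j239.3 V.
Step 5 — Ohm's law: I = V / Z_total = (-17.99 - j239.3) / (26.1 + j1971) = -0.1215 + j0.007519 A.
Step 6 — Convert to polar: |I| = 0.1217 A, ∠I = 176.5°.

I = 0.1217∠176.5° A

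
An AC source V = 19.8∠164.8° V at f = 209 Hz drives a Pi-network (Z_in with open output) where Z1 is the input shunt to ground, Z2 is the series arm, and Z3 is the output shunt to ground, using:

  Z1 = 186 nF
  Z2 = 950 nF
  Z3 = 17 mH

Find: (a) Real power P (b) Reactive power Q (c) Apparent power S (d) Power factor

Step 1 — Angular frequency: ω = 2π·f = 2π·209 = 1313 rad/s.
Step 2 — Component impedances:
  Z1: Z = 1/(jωC) = -j/(ω·C) = 0 - j4094 Ω
  Z2: Z = 1/(jωC) = -j/(ω·C) = 0 - j801.6 Ω
  Z3: Z = jωL = j·1313·0.017 = 0 + j22.32 Ω
Step 3 — With open output, the series arm Z2 and the output shunt Z3 appear in series to ground: Z2 + Z3 = 0 - j779.3 Ω.
Step 4 — Parallel with input shunt Z1: Z_in = Z1 || (Z2 + Z3) = 0 - j654.7 Ω = 654.7∠-90.0° Ω.
Step 5 — Source phasor: V = 19.8∠164.8° V = -19.11 + j5.191 V.
Step 6 — Current: I = V / Z = -0.00793 - j0.02919 A = 0.03024∠-105.2° A.
Step 7 — Complex power: S = V·I* = 0 - j0.5988 VA.
Step 8 — Real power: P = Re(S) = 0 W.
Step 9 — Reactive power: Q = Im(S) = -0.5988 VAR.
Step 10 — Apparent power: |S| = 0.5988 VA.
Step 11 — Power factor: PF = P/|S| = 0 (leading).

(a) P = 0 W  (b) Q = -0.5988 VAR  (c) S = 0.5988 VA  (d) PF = 0 (leading)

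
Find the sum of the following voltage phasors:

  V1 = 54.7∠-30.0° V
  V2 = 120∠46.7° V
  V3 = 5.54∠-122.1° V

Step 1 — Convert each phasor to rectangular form:
  V1 = 54.7·(cos(-30.0°) + j·sin(-30.0°)) = 47.37 - j27.35 V
  V2 = 120·(cos(46.7°) + j·sin(46.7°)) = 82.3 + j87.33 V
  V3 = 5.54·(cos(-122.1°) + j·sin(-122.1°)) = -2.944 - j4.693 V
Step 2 — Sum components: V_total = 126.7 + j55.29 V.
Step 3 — Convert to polar: |V_total| = 138.3 V, ∠V_total = 23.6°.

V_total = 138.3∠23.6° V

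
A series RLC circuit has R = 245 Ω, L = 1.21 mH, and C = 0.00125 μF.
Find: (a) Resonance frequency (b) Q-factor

Step 1 — Resonance condition Im(Z)=0 gives ω₀ = 1/√(LC).
Step 2 — ω₀ = 1/√(0.00121·1.25e-09) = 8.131e+05 rad/s.
Step 3 — f₀ = ω₀/(2π) = 1.294e+05 Hz.
Step 4 — Series Q: Q = ω₀L/R = 8.131e+05·0.00121/245 = 4.016.

(a) f₀ = 1.294e+05 Hz  (b) Q = 4.016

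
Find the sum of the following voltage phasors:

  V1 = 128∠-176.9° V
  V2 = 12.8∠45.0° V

Step 1 — Convert each phasor to rectangular form:
  V1 = 128·(cos(-176.9°) + j·sin(-176.9°)) = -127.8 - j6.922 V
  V2 = 12.8·(cos(45.0°) + j·sin(45.0°)) = 9.051 + j9.051 V
Step 2 — Sum components: V_total = -118.8 + j2.129 V.
Step 3 — Convert to polar: |V_total| = 118.8 V, ∠V_total = 179.0°.

V_total = 118.8∠179.0° V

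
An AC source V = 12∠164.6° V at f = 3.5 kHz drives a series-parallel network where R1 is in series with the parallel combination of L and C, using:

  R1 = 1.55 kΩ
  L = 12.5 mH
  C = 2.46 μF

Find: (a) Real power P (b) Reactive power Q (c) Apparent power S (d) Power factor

Step 1 — Angular frequency: ω = 2π·f = 2π·3500 = 2.199e+04 rad/s.
Step 2 — Component impedances:
  R1: Z = R = 1550 Ω
  L: Z = jωL = j·2.199e+04·0.0125 = 0 + j274.9 Ω
  C: Z = 1/(jωC) = -j/(ω·C) = 0 - j18.48 Ω
Step 3 — Parallel branch: L || C = 1/(1/L + 1/C) = 0 - j19.82 Ω.
Step 4 — Series with R1: Z_total = R1 + (L || C) = 1550 - j19.82 Ω = 1550∠-0.7° Ω.
Step 5 — Source phasor: V = 12∠164.6° V = -11.57 + j3.187 V.
Step 6 — Current: I = V / Z = -0.007489 + j0.00196 A = 0.007741∠165.3° A.
Step 7 — Complex power: S = V·I* = 0.09289 - j0.001188 VA.
Step 8 — Real power: P = Re(S) = 0.09289 W.
Step 9 — Reactive power: Q = Im(S) = -0.001188 VAR.
Step 10 — Apparent power: |S| = 0.0929 VA.
Step 11 — Power factor: PF = P/|S| = 0.9999 (leading).

(a) P = 0.09289 W  (b) Q = -0.001188 VAR  (c) S = 0.0929 VA  (d) PF = 0.9999 (leading)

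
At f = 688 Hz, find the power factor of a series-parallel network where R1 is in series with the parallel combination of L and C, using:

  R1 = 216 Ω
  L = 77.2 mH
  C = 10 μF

Step 1 — Angular frequency: ω = 2π·f = 2π·688 = 4323 rad/s.
Step 2 — Component impedances:
  R1: Z = R = 216 Ω
  L: Z = jωL = j·4323·0.0772 = 0 + j333.7 Ω
  C: Z = 1/(jωC) = -j/(ω·C) = 0 - j23.13 Ω
Step 3 — Parallel branch: L || C = 1/(1/L + 1/C) = 0 - j24.86 Ω.
Step 4 — Series with R1: Z_total = R1 + (L || C) = 216 - j24.86 Ω = 217.4∠-6.6° Ω.
Step 5 — Power factor: PF = cos(φ) = Re(Z)/|Z| = 216/217.43 = 0.9934.
Step 6 — Type: Im(Z) = -24.86 ⇒ leading (phase φ = -6.6°).

PF = 0.9934 (leading, φ = -6.6°)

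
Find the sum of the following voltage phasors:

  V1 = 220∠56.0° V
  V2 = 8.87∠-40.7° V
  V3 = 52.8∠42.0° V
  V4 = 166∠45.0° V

Step 1 — Convert each phasor to rectangular form:
  V1 = 220·(cos(56.0°) + j·sin(56.0°)) = 123 + j182.4 V
  V2 = 8.87·(cos(-40.7°) + j·sin(-40.7°)) = 6.725 - j5.784 V
  V3 = 52.8·(cos(42.0°) + j·sin(42.0°)) = 39.24 + j35.33 V
  V4 = 166·(cos(45.0°) + j·sin(45.0°)) = 117.4 + j117.4 V
Step 2 — Sum components: V_total = 286.4 + j329.3 V.
Step 3 — Convert to polar: |V_total| = 436.4 V, ∠V_total = 49.0°.

V_total = 436.4∠49.0° V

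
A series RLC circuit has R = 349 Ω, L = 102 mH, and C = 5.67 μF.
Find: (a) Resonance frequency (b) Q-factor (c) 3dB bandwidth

Step 1 — Resonance: ω₀ = 1/√(LC) = 1/√(0.102·5.67e-06) = 1315 rad/s.
Step 2 — f₀ = ω₀/(2π) = 209.3 Hz.
Step 3 — Series Q: Q = ω₀L/R = 1315·0.102/349 = 0.3843.
Step 4 — Bandwidth: Δω = ω₀/Q = 3422 rad/s; BW = Δω/(2π) = 544.6 Hz.

(a) f₀ = 209.3 Hz  (b) Q = 0.3843  (c) BW = 544.6 Hz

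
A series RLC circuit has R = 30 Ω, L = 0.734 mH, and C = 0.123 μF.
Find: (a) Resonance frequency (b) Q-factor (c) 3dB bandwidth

Step 1 — Resonance: ω₀ = 1/√(LC) = 1/√(0.000734·1.23e-07) = 1.052e+05 rad/s.
Step 2 — f₀ = ω₀/(2π) = 1.675e+04 Hz.
Step 3 — Series Q: Q = ω₀L/R = 1.052e+05·0.000734/30 = 2.575.
Step 4 — Bandwidth: Δω = ω₀/Q = 4.087e+04 rad/s; BW = Δω/(2π) = 6505 Hz.

(a) f₀ = 1.675e+04 Hz  (b) Q = 2.575  (c) BW = 6505 Hz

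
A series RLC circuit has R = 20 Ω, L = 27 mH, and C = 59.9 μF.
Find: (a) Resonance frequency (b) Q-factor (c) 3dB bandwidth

Step 1 — Resonance condition Im(Z)=0 gives ω₀ = 1/√(LC).
Step 2 — ω₀ = 1/√(0.027·5.99e-05) = 786.3 rad/s.
Step 3 — f₀ = ω₀/(2π) = 125.1 Hz.
Step 4 — Series Q: Q = ω₀L/R = 786.3·0.027/20 = 1.062.
Step 5 — 3dB bandwidth: Δω = ω₀/Q = 740.7 rad/s; BW = Δω/(2π) = 117.9 Hz.

(a) f₀ = 125.1 Hz  (b) Q = 1.062  (c) BW = 117.9 Hz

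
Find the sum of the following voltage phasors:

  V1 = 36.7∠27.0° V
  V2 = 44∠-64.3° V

Step 1 — Convert each phasor to rectangular form:
  V1 = 36.7·(cos(27.0°) + j·sin(27.0°)) = 32.7 + j16.66 V
  V2 = 44·(cos(-64.3°) + j·sin(-64.3°)) = 19.08 - j39.65 V
Step 2 — Sum components: V_total = 51.78 - j22.99 V.
Step 3 — Convert to polar: |V_total| = 56.65 V, ∠V_total = -23.9°.

V_total = 56.65∠-23.9° V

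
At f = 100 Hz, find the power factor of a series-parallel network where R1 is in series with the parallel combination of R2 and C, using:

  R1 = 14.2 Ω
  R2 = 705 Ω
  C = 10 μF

Step 1 — Angular frequency: ω = 2π·f = 2π·100 = 628.3 rad/s.
Step 2 — Component impedances:
  R1: Z = R = 14.2 Ω
  R2: Z = R = 705 Ω
  C: Z = 1/(jωC) = -j/(ω·C) = 0 - j159.2 Ω
Step 3 — Parallel branch: R2 || C = 1/(1/R2 + 1/C) = 34.19 - j151.4 Ω.
Step 4 — Series with R1: Z_total = R1 + (R2 || C) = 48.39 - j151.4 Ω = 159∠-72.3° Ω.
Step 5 — Power factor: PF = cos(φ) = Re(Z)/|Z| = 48.387/158.98 = 0.3044.
Step 6 — Type: Im(Z) = -151.4 ⇒ leading (phase φ = -72.3°).

PF = 0.3044 (leading, φ = -72.3°)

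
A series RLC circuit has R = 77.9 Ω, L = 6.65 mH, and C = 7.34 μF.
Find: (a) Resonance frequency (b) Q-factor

Step 1 — Resonance condition Im(Z)=0 gives ω₀ = 1/√(LC).
Step 2 — ω₀ = 1/√(0.00665·7.34e-06) = 4526 rad/s.
Step 3 — f₀ = ω₀/(2π) = 720.4 Hz.
Step 4 — Series Q: Q = ω₀L/R = 4526·0.00665/77.9 = 0.3864.

(a) f₀ = 720.4 Hz  (b) Q = 0.3864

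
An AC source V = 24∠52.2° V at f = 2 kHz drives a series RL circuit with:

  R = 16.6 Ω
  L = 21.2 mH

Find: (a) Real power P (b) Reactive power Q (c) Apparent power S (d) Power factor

Step 1 — Angular frequency: ω = 2π·f = 2π·2000 = 1.257e+04 rad/s.
Step 2 — Component impedances:
  R: Z = R = 16.6 Ω
  L: Z = jωL = j·1.257e+04·0.0212 = 0 + j266.4 Ω
Step 3 — Series combination: Z_total = R + L = 16.6 + j266.4 Ω = 266.9∠86.4° Ω.
Step 4 — Source phasor: V = 24∠52.2° V = 14.71 + j18.96 V.
Step 5 — Current: I = V / Z = 0.07434 - j0.05058 A = 0.08991∠-34.2° A.
Step 6 — Complex power: S = V·I* = 0.1342 + j2.154 VA.
Step 7 — Real power: P = Re(S) = 0.1342 W.
Step 8 — Reactive power: Q = Im(S) = 2.154 VAR.
Step 9 — Apparent power: |S| = 2.158 VA.
Step 10 — Power factor: PF = P/|S| = 0.06219 (lagging).

(a) P = 0.1342 W  (b) Q = 2.154 VAR  (c) S = 2.158 VA  (d) PF = 0.06219 (lagging)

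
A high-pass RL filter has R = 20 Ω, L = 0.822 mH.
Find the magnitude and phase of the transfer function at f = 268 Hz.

Step 1 — Angular frequency: ω = 2π·268 = 1684 rad/s.
Step 2 — Transfer function: H(jω) = jωL/(R + jωL).
Step 3 — Numerator jωL = j·1.384; denominator R + jωL = 20 + j1.384.
Step 4 — H = 0.004767 + j0.06888.
Step 5 — Magnitude: |H| = 0.06904 (-23.2 dB); phase: φ = 86.0°.

|H| = 0.06904 (-23.2 dB), φ = 86.0°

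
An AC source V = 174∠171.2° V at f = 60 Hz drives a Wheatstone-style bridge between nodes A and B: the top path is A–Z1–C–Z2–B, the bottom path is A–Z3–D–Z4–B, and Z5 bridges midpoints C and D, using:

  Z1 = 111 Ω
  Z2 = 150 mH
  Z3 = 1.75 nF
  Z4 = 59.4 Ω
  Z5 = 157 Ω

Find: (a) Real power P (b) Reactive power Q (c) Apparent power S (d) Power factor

Step 1 — Angular frequency: ω = 2π·f = 2π·60 = 377 rad/s.
Step 2 — Component impedances:
  Z1: Z = R = 111 Ω
  Z2: Z = jωL = j·377·0.15 = 0 + j56.55 Ω
  Z3: Z = 1/(jωC) = -j/(ω·C) = 0 - j1.516e+06 Ω
  Z4: Z = R = 59.4 Ω
  Z5: Z = R = 157 Ω
Step 3 — Bridge requires nodal analysis (the Z5 bridge couples midpoints C and D, so the two paths cannot be reduced to a simple series/parallel combination). Setting node B to ground and injecting 1 A at node A, the 3-node admittance system at A, C, D solves to V_A = Z_AB = 124.8 + j52.93 Ω = 135.6∠23.0° Ω.
Step 4 — Source phasor: V = 174∠171.2° V = -172 + j26.62 V.
Step 5 — Current: I = V / Z = -1.091 + j0.6757 A = 1.283∠148.2° A.
Step 6 — Complex power: S = V·I* = 205.6 + j87.15 VA.
Step 7 — Real power: P = Re(S) = 205.6 W.
Step 8 — Reactive power: Q = Im(S) = 87.15 VAR.
Step 9 — Apparent power: |S| = 223.3 VA.
Step 10 — Power factor: PF = P/|S| = 0.9207 (lagging).

(a) P = 205.6 W  (b) Q = 87.15 VAR  (c) S = 223.3 VA  (d) PF = 0.9207 (lagging)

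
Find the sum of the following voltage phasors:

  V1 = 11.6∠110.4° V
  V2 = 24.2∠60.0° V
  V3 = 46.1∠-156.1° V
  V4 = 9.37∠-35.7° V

Step 1 — Convert each phasor to rectangular form:
  V1 = 11.6·(cos(110.4°) + j·sin(110.4°)) = -4.043 + j10.87 V
  V2 = 24.2·(cos(60.0°) + j·sin(60.0°)) = 12.1 + j20.96 V
  V3 = 46.1·(cos(-156.1°) + j·sin(-156.1°)) = -42.15 - j18.68 V
  V4 = 9.37·(cos(-35.7°) + j·sin(-35.7°)) = 7.609 - j5.468 V
Step 2 — Sum components: V_total = -26.48 + j7.685 V.
Step 3 — Convert to polar: |V_total| = 27.57 V, ∠V_total = 163.8°.

V_total = 27.57∠163.8° V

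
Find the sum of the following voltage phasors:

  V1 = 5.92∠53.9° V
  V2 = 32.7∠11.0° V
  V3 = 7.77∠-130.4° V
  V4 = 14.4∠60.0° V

Step 1 — Convert each phasor to rectangular form:
  V1 = 5.92·(cos(53.9°) + j·sin(53.9°)) = 3.488 + j4.783 V
  V2 = 32.7·(cos(11.0°) + j·sin(11.0°)) = 32.1 + j6.239 V
  V3 = 7.77·(cos(-130.4°) + j·sin(-130.4°)) = -5.036 - j5.917 V
  V4 = 14.4·(cos(60.0°) + j·sin(60.0°)) = 7.2 + j12.47 V
Step 2 — Sum components: V_total = 37.75 + j17.58 V.
Step 3 — Convert to polar: |V_total| = 41.64 V, ∠V_total = 25.0°.

V_total = 41.64∠25.0° V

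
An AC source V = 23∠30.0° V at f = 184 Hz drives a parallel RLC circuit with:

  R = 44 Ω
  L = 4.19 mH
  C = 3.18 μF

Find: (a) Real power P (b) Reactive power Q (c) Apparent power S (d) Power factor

Step 1 — Angular frequency: ω = 2π·f = 2π·184 = 1156 rad/s.
Step 2 — Component impedances:
  R: Z = R = 44 Ω
  L: Z = jωL = j·1156·0.00419 = 0 + j4.844 Ω
  C: Z = 1/(jωC) = -j/(ω·C) = 0 - j272 Ω
Step 3 — Parallel combination: 1/Z_total = 1/R + 1/L + 1/C; Z_total = 0.546 + j4.871 Ω = 4.901∠83.6° Ω.
Step 4 — Source phasor: V = 23∠30.0° V = 19.92 + j11.5 V.
Step 5 — Current: I = V / Z = 2.784 - j3.777 A = 4.693∠-53.6° A.
Step 6 — Complex power: S = V·I* = 12.02 + j107.3 VA.
Step 7 — Real power: P = Re(S) = 12.02 W.
Step 8 — Reactive power: Q = Im(S) = 107.3 VAR.
Step 9 — Apparent power: |S| = 107.9 VA.
Step 10 — Power factor: PF = P/|S| = 0.1114 (lagging).

(a) P = 12.02 W  (b) Q = 107.3 VAR  (c) S = 107.9 VA  (d) PF = 0.1114 (lagging)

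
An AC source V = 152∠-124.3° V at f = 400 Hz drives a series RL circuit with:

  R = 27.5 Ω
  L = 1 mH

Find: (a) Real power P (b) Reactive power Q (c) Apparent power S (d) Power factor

Step 1 — Angular frequency: ω = 2π·f = 2π·400 = 2513 rad/s.
Step 2 — Component impedances:
  R: Z = R = 27.5 Ω
  L: Z = jωL = j·2513·0.001 = 0 + j2.513 Ω
Step 3 — Series combination: Z_total = R + L = 27.5 + j2.513 Ω = 27.61∠5.2° Ω.
Step 4 — Source phasor: V = 152∠-124.3° V = -85.66 - j125.6 V.
Step 5 — Current: I = V / Z = -3.503 - j4.246 A = 5.504∠-129.5° A.
Step 6 — Complex power: S = V·I* = 833.2 + j76.15 VA.
Step 7 — Real power: P = Re(S) = 833.2 W.
Step 8 — Reactive power: Q = Im(S) = 76.15 VAR.
Step 9 — Apparent power: |S| = 836.7 VA.
Step 10 — Power factor: PF = P/|S| = 0.9958 (lagging).

(a) P = 833.2 W  (b) Q = 76.15 VAR  (c) S = 836.7 VA  (d) PF = 0.9958 (lagging)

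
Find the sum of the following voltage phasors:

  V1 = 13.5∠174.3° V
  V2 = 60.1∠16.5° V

Step 1 — Convert each phasor to rectangular form:
  V1 = 13.5·(cos(174.3°) + j·sin(174.3°)) = -13.43 + j1.341 V
  V2 = 60.1·(cos(16.5°) + j·sin(16.5°)) = 57.63 + j17.07 V
Step 2 — Sum components: V_total = 44.19 + j18.41 V.
Step 3 — Convert to polar: |V_total| = 47.87 V, ∠V_total = 22.6°.

V_total = 47.87∠22.6° V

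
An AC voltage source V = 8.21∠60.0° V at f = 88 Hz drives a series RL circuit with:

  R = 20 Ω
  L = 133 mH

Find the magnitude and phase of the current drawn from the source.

Step 1 — Angular frequency: ω = 2π·f = 2π·88 = 552.9 rad/s.
Step 2 — Component impedances:
  R: Z = R = 20 Ω
  L: Z = jωL = j·552.9·0.133 = 0 + j73.54 Ω
Step 3 — Series combination: Z_total = R + L = 20 + j73.54 Ω = 76.21∠74.8° Ω.
Step 4 — Source phasor: V = 8.21∠60.0° V = 4.105 + j7.11 V.
Step 5 — Ohm's law: I = V / Z_total = (4.105 + j7.11) / (20 + j73.54) = 0.1042 - j0.02749 A.
Step 6 — Convert to polar: |I| = 0.1077 A, ∠I = -14.8°.

I = 0.1077∠-14.8° A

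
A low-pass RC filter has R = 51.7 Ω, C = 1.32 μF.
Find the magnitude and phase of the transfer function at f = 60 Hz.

Step 1 — Angular frequency: ω = 2π·60 = 377 rad/s.
Step 2 — Transfer function: H(jω) = 1/(1 + jωRC).
Step 3 — Denominator: 1 + jωRC = 1 + j·377·51.7·1.32e-06 = 1 + j0.02573.
Step 4 — H = 0.9993 - j0.02571.
Step 5 — Magnitude: |H| = 0.9997 (-0.0 dB); phase: φ = -1.5°.

|H| = 0.9997 (-0.0 dB), φ = -1.5°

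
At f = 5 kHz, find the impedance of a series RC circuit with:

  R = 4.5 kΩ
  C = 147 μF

Step 1 — Angular frequency: ω = 2π·f = 2π·5000 = 3.142e+04 rad/s.
Step 2 — Component impedances:
  R: Z = R = 4500 Ω
  C: Z = 1/(jωC) = -j/(ω·C) = 0 - j0.2165 Ω
Step 3 — Series combination: Z_total = R + C = 4500 - j0.2165 Ω = 4500∠-0.0° Ω.

Z = 4500 - j0.2165 Ω = 4500∠-0.0° Ω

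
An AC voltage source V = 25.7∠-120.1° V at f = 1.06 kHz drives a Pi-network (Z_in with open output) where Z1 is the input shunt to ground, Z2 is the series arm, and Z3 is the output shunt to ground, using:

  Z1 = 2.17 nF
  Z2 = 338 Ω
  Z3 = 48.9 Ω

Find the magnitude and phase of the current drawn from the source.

Step 1 — Angular frequency: ω = 2π·f = 2π·1060 = 6660 rad/s.
Step 2 — Component impedances:
  Z1: Z = 1/(jωC) = -j/(ω·C) = 0 - j6.919e+04 Ω
  Z2: Z = R = 338 Ω
  Z3: Z = R = 48.9 Ω
Step 3 — With open output, the series arm Z2 and the output shunt Z3 appear in series to ground: Z2 + Z3 = 386.9 Ω.
Step 4 — Parallel with input shunt Z1: Z_in = Z1 || (Z2 + Z3) = 386.9 - j2.163 Ω = 386.9∠-0.3° Ω.
Step 5 — Source phasor: V = 25.7∠-120.1° V = -12.89 - j22.23 V.
Step 6 — Ohm's law: I = V / Z_total = (-12.89 - j22.23) / (386.9 - j2.163) = -0.03299 - j0.05765 A.
Step 7 — Convert to polar: |I| = 0.06643 A, ∠I = -119.8°.

I = 0.06643∠-119.8° A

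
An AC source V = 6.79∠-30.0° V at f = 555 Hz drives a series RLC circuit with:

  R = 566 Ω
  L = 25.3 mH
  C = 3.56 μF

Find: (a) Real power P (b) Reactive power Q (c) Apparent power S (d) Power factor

Step 1 — Angular frequency: ω = 2π·f = 2π·555 = 3487 rad/s.
Step 2 — Component impedances:
  R: Z = R = 566 Ω
  L: Z = jωL = j·3487·0.0253 = 0 + j88.23 Ω
  C: Z = 1/(jωC) = -j/(ω·C) = 0 - j80.55 Ω
Step 3 — Series combination: Z_total = R + L + C = 566 + j7.673 Ω = 566.1∠0.8° Ω.
Step 4 — Source phasor: V = 6.79∠-30.0° V = 5.88 - j3.395 V.
Step 5 — Current: I = V / Z = 0.01031 - j0.006138 A = 0.012∠-30.8° A.
Step 6 — Complex power: S = V·I* = 0.08144 + j0.001104 VA.
Step 7 — Real power: P = Re(S) = 0.08144 W.
Step 8 — Reactive power: Q = Im(S) = 0.001104 VAR.
Step 9 — Apparent power: |S| = 0.08145 VA.
Step 10 — Power factor: PF = P/|S| = 0.9999 (lagging).

(a) P = 0.08144 W  (b) Q = 0.001104 VAR  (c) S = 0.08145 VA  (d) PF = 0.9999 (lagging)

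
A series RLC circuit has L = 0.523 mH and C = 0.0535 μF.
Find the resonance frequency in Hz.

Step 1 — Resonance condition Im(Z)=0 gives ω₀ = 1/√(LC).
Step 2 — ω₀ = 1/√(0.000523·5.35e-08) = 1.89e+05 rad/s.
Step 3 — f₀ = ω₀/(2π) = 3.009e+04 Hz.

f₀ = 3.009e+04 Hz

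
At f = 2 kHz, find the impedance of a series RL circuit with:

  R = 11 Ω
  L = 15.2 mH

Step 1 — Angular frequency: ω = 2π·f = 2π·2000 = 1.257e+04 rad/s.
Step 2 — Component impedances:
  R: Z = R = 11 Ω
  L: Z = jωL = j·1.257e+04·0.0152 = 0 + j191 Ω
Step 3 — Series combination: Z_total = R + L = 11 + j191 Ω = 191.3∠86.7° Ω.

Z = 11 + j191 Ω = 191.3∠86.7° Ω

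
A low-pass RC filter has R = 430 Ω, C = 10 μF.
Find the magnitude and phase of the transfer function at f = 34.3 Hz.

Step 1 — Angular frequency: ω = 2π·34.3 = 215.5 rad/s.
Step 2 — Transfer function: H(jω) = 1/(1 + jωRC).
Step 3 — Denominator: 1 + jωRC = 1 + j·215.5·430·1e-05 = 1 + j0.9267.
Step 4 — H = 0.538 - j0.4986.
Step 5 — Magnitude: |H| = 0.7335 (-2.7 dB); phase: φ = -42.8°.

|H| = 0.7335 (-2.7 dB), φ = -42.8°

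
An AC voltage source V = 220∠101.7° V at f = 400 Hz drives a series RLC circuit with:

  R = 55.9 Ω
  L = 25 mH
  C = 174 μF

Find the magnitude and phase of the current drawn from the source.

Step 1 — Angular frequency: ω = 2π·f = 2π·400 = 2513 rad/s.
Step 2 — Component impedances:
  R: Z = R = 55.9 Ω
  L: Z = jωL = j·2513·0.025 = 0 + j62.83 Ω
  C: Z = 1/(jωC) = -j/(ω·C) = 0 - j2.287 Ω
Step 3 — Series combination: Z_total = R + L + C = 55.9 + j60.55 Ω = 82.4∠47.3° Ω.
Step 4 — Source phasor: V = 220∠101.7° V = -44.61 + j215.4 V.
Step 5 — Ohm's law: I = V / Z_total = (-44.61 + j215.4) / (55.9 + j60.55) = 1.554 + j2.171 A.
Step 6 — Convert to polar: |I| = 2.67 A, ∠I = 54.4°.

I = 2.67∠54.4° A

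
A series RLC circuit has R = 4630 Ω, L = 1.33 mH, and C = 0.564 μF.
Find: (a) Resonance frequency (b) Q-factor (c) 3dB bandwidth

Step 1 — Resonance: ω₀ = 1/√(LC) = 1/√(0.00133·5.64e-07) = 3.651e+04 rad/s.
Step 2 — f₀ = ω₀/(2π) = 5811 Hz.
Step 3 — Series Q: Q = ω₀L/R = 3.651e+04·0.00133/4630 = 0.01049.
Step 4 — Bandwidth: Δω = ω₀/Q = 3.481e+06 rad/s; BW = Δω/(2π) = 5.541e+05 Hz.

(a) f₀ = 5811 Hz  (b) Q = 0.01049  (c) BW = 5.541e+05 Hz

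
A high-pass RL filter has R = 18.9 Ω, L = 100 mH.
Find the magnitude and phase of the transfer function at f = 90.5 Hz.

Step 1 — Angular frequency: ω = 2π·90.5 = 568.6 rad/s.
Step 2 — Transfer function: H(jω) = jωL/(R + jωL).
Step 3 — Numerator jωL = j·56.86; denominator R + jωL = 18.9 + j56.86.
Step 4 — H = 0.9005 + j0.2993.
Step 5 — Magnitude: |H| = 0.949 (-0.5 dB); phase: φ = 18.4°.

|H| = 0.949 (-0.5 dB), φ = 18.4°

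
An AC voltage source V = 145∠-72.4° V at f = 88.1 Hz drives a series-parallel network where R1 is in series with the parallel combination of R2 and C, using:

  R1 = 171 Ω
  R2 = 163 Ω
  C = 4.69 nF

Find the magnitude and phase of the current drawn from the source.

Step 1 — Angular frequency: ω = 2π·f = 2π·88.1 = 553.5 rad/s.
Step 2 — Component impedances:
  R1: Z = R = 171 Ω
  R2: Z = R = 163 Ω
  C: Z = 1/(jωC) = -j/(ω·C) = 0 - j3.852e+05 Ω
Step 3 — Parallel branch: R2 || C = 1/(1/R2 + 1/C) = 163 - j0.06898 Ω.
Step 4 — Series with R1: Z_total = R1 + (R2 || C) = 334 - j0.06898 Ω = 334∠-0.0° Ω.
Step 5 — Source phasor: V = 145∠-72.4° V = 43.84 - j138.2 V.
Step 6 — Ohm's law: I = V / Z_total = (43.84 - j138.2) / (334 - j0.06898) = 0.1314 - j0.4138 A.
Step 7 — Convert to polar: |I| = 0.4341 A, ∠I = -72.4°.

I = 0.4341∠-72.4° A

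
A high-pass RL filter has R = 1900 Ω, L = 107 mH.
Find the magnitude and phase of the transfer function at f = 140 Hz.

Step 1 — Angular frequency: ω = 2π·140 = 879.6 rad/s.
Step 2 — Transfer function: H(jω) = jωL/(R + jωL).
Step 3 — Numerator jωL = j·94.12; denominator R + jωL = 1900 + j94.12.
Step 4 — H = 0.002448 + j0.04942.
Step 5 — Magnitude: |H| = 0.04948 (-26.1 dB); phase: φ = 87.2°.

|H| = 0.04948 (-26.1 dB), φ = 87.2°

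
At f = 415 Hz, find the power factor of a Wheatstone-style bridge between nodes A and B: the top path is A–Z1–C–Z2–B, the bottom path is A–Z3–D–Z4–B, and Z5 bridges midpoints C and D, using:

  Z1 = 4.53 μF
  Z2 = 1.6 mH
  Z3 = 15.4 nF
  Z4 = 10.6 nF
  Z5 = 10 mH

Step 1 — Angular frequency: ω = 2π·f = 2π·415 = 2608 rad/s.
Step 2 — Component impedances:
  Z1: Z = 1/(jωC) = -j/(ω·C) = 0 - j84.66 Ω
  Z2: Z = jωL = j·2608·0.0016 = 0 + j4.172 Ω
  Z3: Z = 1/(jωC) = -j/(ω·C) = 0 - j2.49e+04 Ω
  Z4: Z = 1/(jωC) = -j/(ω·C) = 0 - j3.618e+04 Ω
  Z5: Z = jωL = j·2608·0.01 = 0 + j26.08 Ω
Step 3 — Bridge requires nodal analysis (the Z5 bridge couples midpoints C and D, so the two paths cannot be reduced to a simple series/parallel combination). Setting node B to ground and injecting 1 A at node A, the 3-node admittance system at A, C, D solves to V_A = Z_AB = 0 - j80.2 Ω = 80.2∠-90.0° Ω.
Step 4 — Power factor: PF = cos(φ) = Re(Z)/|Z| = 0/80.2 = 0.
Step 5 — Type: Im(Z) = -80.2 ⇒ leading (phase φ = -90.0°).

PF = 0 (leading, φ = -90.0°)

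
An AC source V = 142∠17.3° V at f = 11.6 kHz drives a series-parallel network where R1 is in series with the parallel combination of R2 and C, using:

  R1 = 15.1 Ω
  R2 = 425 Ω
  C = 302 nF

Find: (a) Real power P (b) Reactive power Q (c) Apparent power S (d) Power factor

Step 1 — Angular frequency: ω = 2π·f = 2π·1.16e+04 = 7.288e+04 rad/s.
Step 2 — Component impedances:
  R1: Z = R = 15.1 Ω
  R2: Z = R = 425 Ω
  C: Z = 1/(jωC) = -j/(ω·C) = 0 - j45.43 Ω
Step 3 — Parallel branch: R2 || C = 1/(1/R2 + 1/C) = 4.802 - j44.92 Ω.
Step 4 — Series with R1: Z_total = R1 + (R2 || C) = 19.9 - j44.92 Ω = 49.13∠-66.1° Ω.
Step 5 — Source phasor: V = 142∠17.3° V = 135.6 + j42.23 V.
Step 6 — Current: I = V / Z = 0.332 + j2.871 A = 2.89∠83.4° A.
Step 7 — Complex power: S = V·I* = 166.3 - j375.2 VA.
Step 8 — Real power: P = Re(S) = 166.3 W.
Step 9 — Reactive power: Q = Im(S) = -375.2 VAR.
Step 10 — Apparent power: |S| = 410.4 VA.
Step 11 — Power factor: PF = P/|S| = 0.4051 (leading).

(a) P = 166.3 W  (b) Q = -375.2 VAR  (c) S = 410.4 VA  (d) PF = 0.4051 (leading)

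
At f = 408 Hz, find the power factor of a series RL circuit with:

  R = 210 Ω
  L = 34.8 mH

Step 1 — Angular frequency: ω = 2π·f = 2π·408 = 2564 rad/s.
Step 2 — Component impedances:
  R: Z = R = 210 Ω
  L: Z = jωL = j·2564·0.0348 = 0 + j89.21 Ω
Step 3 — Series combination: Z_total = R + L = 210 + j89.21 Ω = 228.2∠23.0° Ω.
Step 4 — Power factor: PF = cos(φ) = Re(Z)/|Z| = 210/228.16 = 0.9204.
Step 5 — Type: Im(Z) = 89.21 ⇒ lagging (phase φ = 23.0°).

PF = 0.9204 (lagging, φ = 23.0°)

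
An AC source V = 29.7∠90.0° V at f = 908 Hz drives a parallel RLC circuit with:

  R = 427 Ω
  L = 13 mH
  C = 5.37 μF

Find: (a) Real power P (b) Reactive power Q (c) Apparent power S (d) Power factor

Step 1 — Angular frequency: ω = 2π·f = 2π·908 = 5705 rad/s.
Step 2 — Component impedances:
  R: Z = R = 427 Ω
  L: Z = jωL = j·5705·0.013 = 0 + j74.17 Ω
  C: Z = 1/(jωC) = -j/(ω·C) = 0 - j32.64 Ω
Step 3 — Parallel combination: 1/Z_total = 1/R + 1/L + 1/C; Z_total = 7.814 - j57.23 Ω = 57.76∠-82.2° Ω.
Step 4 — Source phasor: V = 29.7∠90.0° V = 0 + j29.7 V.
Step 5 — Current: I = V / Z = -0.5095 + j0.06956 A = 0.5142∠172.2° A.
Step 6 — Complex power: S = V·I* = 2.066 - j15.13 VA.
Step 7 — Real power: P = Re(S) = 2.066 W.
Step 8 — Reactive power: Q = Im(S) = -15.13 VAR.
Step 9 — Apparent power: |S| = 15.27 VA.
Step 10 — Power factor: PF = P/|S| = 0.1353 (leading).

(a) P = 2.066 W  (b) Q = -15.13 VAR  (c) S = 15.27 VA  (d) PF = 0.1353 (leading)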